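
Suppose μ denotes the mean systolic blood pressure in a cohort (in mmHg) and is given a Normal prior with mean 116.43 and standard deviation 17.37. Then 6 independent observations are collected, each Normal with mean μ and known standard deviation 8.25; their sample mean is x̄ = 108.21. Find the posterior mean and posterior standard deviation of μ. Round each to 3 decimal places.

Posterior mean ≈ 108.508; posterior SD ≈ 3.306

With known σ, the Normal prior is conjugate. Weight on the data is w = (n/σ²)/(n/σ² + 1/τ₀²) = 0.0881543/(0.0881543+0.00331437) = 0.96377.
Posterior mean = w·x̄ + (1−w)·μ₀ = 0.96377·108.21 + 0.036235·116.43 = 108.508. Posterior variance = 1/(0.0881543+0.00331437) = 10.9327, so SD = 3.306.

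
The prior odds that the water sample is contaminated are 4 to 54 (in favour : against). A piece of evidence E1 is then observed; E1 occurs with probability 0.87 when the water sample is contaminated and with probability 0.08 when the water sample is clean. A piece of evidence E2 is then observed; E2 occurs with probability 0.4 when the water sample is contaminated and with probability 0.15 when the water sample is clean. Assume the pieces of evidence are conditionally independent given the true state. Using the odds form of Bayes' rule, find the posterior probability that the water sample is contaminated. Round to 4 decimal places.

Prior odds = 4/54 = 0.074074.
Likelihood ratio for E1 = 0.87/0.08 = 10.875.
Likelihood ratio for E2 = 0.4/0.15 = 2.6667.
Posterior odds = prior odds × LR₁ × LR₂ = 2.1481.
Posterior probability = odds/(1+odds) = 2.1481/3.1481 = 0.6824.

Posterior probability ≈ 0.6824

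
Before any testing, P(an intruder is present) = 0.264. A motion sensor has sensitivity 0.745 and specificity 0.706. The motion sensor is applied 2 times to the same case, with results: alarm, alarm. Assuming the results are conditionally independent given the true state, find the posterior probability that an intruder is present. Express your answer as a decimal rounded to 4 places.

Posterior P(H) ≈ 0.6973

Let H be the event that an intruder is present; start with P(H) = 0.264. P('alarm'|H) = 0.745, P('alarm'|¬H) = 0.294.
Update on result 1 ('alarm'): P(H) ← 0.745·0.2640 / (0.745·0.2640 + 0.294·0.7360) = 0.19668/0.41306 = 0.4761.
Update on result 2 ('alarm'): P(H) ← 0.745·0.4761 / (0.745·0.4761 + 0.294·0.5239) = 0.35473/0.50874 = 0.6973.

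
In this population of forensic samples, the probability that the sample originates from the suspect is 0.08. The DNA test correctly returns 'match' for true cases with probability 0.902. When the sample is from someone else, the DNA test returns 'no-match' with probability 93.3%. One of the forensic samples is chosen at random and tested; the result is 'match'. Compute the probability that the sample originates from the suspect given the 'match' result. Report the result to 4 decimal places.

Let H be the event that the sample originates from the suspect. P(H) = 0.08, so P(¬H) = 0.92. With E the 'match' result, P(E|H) = 0.902 and P(E|¬H) = 0.067.
P(E) = 0.902·0.08 + 0.067·0.92 = 0.072160 + 0.061640 = 0.13380.
By Bayes' theorem, P(H|E) = 0.072160 / 0.13380 = 0.5393.

P(H | E) ≈ 0.5393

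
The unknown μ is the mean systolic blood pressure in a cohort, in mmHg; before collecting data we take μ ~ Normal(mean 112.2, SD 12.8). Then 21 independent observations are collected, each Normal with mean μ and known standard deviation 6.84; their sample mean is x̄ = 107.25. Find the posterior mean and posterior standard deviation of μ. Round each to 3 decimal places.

Posterior mean ≈ 107.316; posterior SD ≈ 1.483

Prior precision 1/τ₀² = 1/12.8² = 0.00610352; data precision n/σ² = 21/6.84² = 0.448856.
Posterior precision = 0.00610352 + 0.448856 = 0.454960, giving posterior SD = 1/√0.454960 = 1.483.
Posterior mean = (0.00610352·112.2 + 0.448856·107.25) / 0.454960 = 107.316.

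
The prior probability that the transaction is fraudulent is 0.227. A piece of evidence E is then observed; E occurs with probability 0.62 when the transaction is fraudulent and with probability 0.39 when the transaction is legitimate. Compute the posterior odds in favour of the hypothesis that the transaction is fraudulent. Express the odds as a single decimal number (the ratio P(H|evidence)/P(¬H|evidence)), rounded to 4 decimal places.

Prior odds = 0.227/(1−0.227) = 0.29366.
Likelihood ratio for E = 0.62/0.39 = 1.5897.
Posterior odds = prior odds × LR = 0.46685.

Posterior odds ≈ 0.4668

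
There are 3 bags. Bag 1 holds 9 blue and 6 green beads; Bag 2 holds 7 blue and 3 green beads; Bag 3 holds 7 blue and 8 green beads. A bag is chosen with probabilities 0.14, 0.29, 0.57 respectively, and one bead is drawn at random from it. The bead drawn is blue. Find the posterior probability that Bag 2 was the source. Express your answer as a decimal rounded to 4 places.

Posterior probability ≈ 0.3671

Tabulate prior·likelihood by source: [1] prior 0.14, lik 0.6, product 0.08400; [2] prior 0.29, lik 0.7, product 0.2030; [3] prior 0.57, lik 0.4667, product 0.2660.
Normalizing constant = 0.55300; the posterior for Bag 2 is its product over the sum, 0.2030/0.55300 = 0.3671.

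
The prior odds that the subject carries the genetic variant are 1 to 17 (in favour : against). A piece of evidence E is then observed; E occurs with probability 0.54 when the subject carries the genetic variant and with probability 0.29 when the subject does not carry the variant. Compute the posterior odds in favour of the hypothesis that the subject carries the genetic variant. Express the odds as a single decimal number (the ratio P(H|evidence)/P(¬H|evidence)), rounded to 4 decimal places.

Prior odds = 1/17 = 0.058824. In log-odds, ln(0.058824) = -2.8332.
Add log likelihood ratio: ln(1.8621) = 0.62169.
Posterior log-odds = -2.2115, so posterior odds = exp(-2.2115) = 0.10953.

Posterior odds ≈ 0.1095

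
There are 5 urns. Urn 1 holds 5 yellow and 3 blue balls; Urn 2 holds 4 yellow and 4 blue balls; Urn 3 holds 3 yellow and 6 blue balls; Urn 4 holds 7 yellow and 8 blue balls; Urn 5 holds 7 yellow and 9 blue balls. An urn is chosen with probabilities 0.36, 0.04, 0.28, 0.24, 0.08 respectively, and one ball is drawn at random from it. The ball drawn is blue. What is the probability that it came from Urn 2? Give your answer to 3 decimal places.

Tabulate prior·likelihood by source: [1] prior 0.36, lik 0.375, product 0.1350; [2] prior 0.04, lik 0.5, product 0.02000; [3] prior 0.28, lik 0.6667, product 0.1867; [4] prior 0.24, lik 0.5333, product 0.1280; [5] prior 0.08, lik 0.5625, product 0.04500.
Normalizing constant = 0.51467; the posterior for Urn 2 is its product over the sum, 0.02000/0.51467 = 0.039.

Posterior probability ≈ 0.039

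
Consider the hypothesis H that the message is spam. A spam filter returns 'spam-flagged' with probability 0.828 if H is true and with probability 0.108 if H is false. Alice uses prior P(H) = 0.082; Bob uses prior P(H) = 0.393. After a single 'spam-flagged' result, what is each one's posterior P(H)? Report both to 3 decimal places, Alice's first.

Alice: 0.406; Bob: 0.832

P('+'|H) = 0.828, P('+'|¬H) = 0.108.
Alice: numerator 0.828·0.082 = 0.067896; evidence = 0.067896+0.108·0.918 = 0.16704; posterior = 0.406.
Bob: numerator 0.828·0.393 = 0.32540; evidence = 0.32540+0.108·0.607 = 0.39096; posterior = 0.832.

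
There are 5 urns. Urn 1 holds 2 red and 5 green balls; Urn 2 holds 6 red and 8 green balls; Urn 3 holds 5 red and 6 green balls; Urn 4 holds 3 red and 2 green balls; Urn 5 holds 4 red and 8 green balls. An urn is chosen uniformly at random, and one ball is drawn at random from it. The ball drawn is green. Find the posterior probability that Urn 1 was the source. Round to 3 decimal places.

Tabulate prior·likelihood by source: [1] prior 0.2, lik 0.7143, product 0.1429; [2] prior 0.2, lik 0.5714, product 0.1143; [3] prior 0.2, lik 0.5455, product 0.1091; [4] prior 0.2, lik 0.4, product 0.08000; [5] prior 0.2, lik 0.6667, product 0.1333.
Normalizing constant = 0.57957; the posterior for Urn 1 is its product over the sum, 0.1429/0.57957 = 0.246.

Posterior probability ≈ 0.246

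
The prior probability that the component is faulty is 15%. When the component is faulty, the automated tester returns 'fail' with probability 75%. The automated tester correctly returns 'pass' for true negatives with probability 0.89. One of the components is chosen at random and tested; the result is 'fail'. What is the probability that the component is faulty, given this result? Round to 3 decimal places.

P(H | E) ≈ 0.546

Let H be the event that the component is faulty. P(H) = 0.15, so P(¬H) = 0.85. With E the 'fail' result, P(E|H) = 0.75 and P(E|¬H) = 0.11.
P(E) = 0.75·0.15 + 0.11·0.85 = 0.11250 + 0.093500 = 0.20600.
By Bayes' theorem, P(H|E) = 0.11250 / 0.20600 = 0.546.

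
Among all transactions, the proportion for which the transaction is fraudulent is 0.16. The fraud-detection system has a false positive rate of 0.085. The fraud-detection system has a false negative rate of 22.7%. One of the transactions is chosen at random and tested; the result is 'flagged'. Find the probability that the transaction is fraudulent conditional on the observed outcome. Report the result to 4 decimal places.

P(H | E) ≈ 0.6340

Let H be the event that the transaction is fraudulent. P(H) = 0.16, so P(¬H) = 0.84. With E the 'flagged' result, P(E|H) = 0.773 and P(E|¬H) = 0.085.
P(E) = 0.773·0.16 + 0.085·0.84 = 0.12368 + 0.071400 = 0.19508.
By Bayes' theorem, P(H|E) = 0.12368 / 0.19508 = 0.6340.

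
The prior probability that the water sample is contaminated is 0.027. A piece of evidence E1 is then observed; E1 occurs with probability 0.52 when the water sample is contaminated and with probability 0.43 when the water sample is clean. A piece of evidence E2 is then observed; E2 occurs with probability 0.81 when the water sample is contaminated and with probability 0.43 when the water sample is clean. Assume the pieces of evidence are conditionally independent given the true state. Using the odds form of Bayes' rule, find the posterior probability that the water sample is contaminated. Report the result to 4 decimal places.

Posterior probability ≈ 0.0595

Prior odds = 0.027/(1−0.027) = 0.027749. In log-odds, ln(0.027749) = -3.5845.
Add log likelihood ratios: ln(1.2093) + ln(1.8837) = 0.82329.
Posterior log-odds = -2.7613, so posterior odds = exp(-2.7613) = 0.063212. Converting, P(H|E) = 0.063212/1.0632 = 0.0595.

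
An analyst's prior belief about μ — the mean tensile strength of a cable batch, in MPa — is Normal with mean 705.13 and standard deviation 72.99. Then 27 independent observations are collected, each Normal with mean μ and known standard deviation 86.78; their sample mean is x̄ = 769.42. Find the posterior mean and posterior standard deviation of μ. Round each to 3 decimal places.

Posterior mean ≈ 766.222; posterior SD ≈ 16.280

With known σ, the Normal prior is conjugate. Weight on the data is w = (n/σ²)/(n/σ² + 1/τ₀²) = 0.00358529/(0.00358529+0.00018770) = 0.95025.
Posterior mean = w·x̄ + (1−w)·μ₀ = 0.95025·769.42 + 0.049749·705.13 = 766.222. Posterior variance = 1/(0.00358529+0.00018770) = 265.041, so SD = 16.280.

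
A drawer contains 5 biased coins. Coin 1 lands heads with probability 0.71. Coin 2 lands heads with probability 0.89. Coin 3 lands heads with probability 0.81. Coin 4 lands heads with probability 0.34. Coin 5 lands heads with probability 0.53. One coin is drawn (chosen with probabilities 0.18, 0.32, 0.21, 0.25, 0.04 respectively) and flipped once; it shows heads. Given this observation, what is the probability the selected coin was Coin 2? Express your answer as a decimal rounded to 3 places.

Tabulate prior·likelihood by source: [1] prior 0.18, lik 0.71, product 0.1278; [2] prior 0.32, lik 0.89, product 0.2848; [3] prior 0.21, lik 0.81, product 0.1701; [4] prior 0.25, lik 0.34, product 0.08500; [5] prior 0.04, lik 0.53, product 0.02120.
Normalizing constant = 0.68890; the posterior for Coin 2 is its product over the sum, 0.2848/0.68890 = 0.413.

Posterior probability ≈ 0.413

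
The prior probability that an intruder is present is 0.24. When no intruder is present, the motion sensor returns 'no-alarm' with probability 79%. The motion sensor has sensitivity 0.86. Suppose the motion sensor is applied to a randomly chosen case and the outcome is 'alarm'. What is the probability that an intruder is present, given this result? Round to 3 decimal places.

P(H | E) ≈ 0.564

Let H be the event that an intruder is present. P(H) = 0.24, so P(¬H) = 0.76. With E the 'alarm' result, P(E|H) = 0.86 and P(E|¬H) = 0.21.
P(E) = 0.86·0.24 + 0.21·0.76 = 0.20640 + 0.15960 = 0.36600.
By Bayes' theorem, P(H|E) = 0.20640 / 0.36600 = 0.564.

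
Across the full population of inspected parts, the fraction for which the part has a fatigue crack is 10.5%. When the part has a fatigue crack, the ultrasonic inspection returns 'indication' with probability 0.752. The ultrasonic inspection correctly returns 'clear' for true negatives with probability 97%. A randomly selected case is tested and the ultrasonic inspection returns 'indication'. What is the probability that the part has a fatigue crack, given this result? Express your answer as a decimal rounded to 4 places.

Write H for 'the part has a fatigue crack'. Prior odds H:¬H = 0.105/0.895 = 0.11732. For the 'indication' outcome, the likelihood ratio is 0.752/0.03 = 25.067.
Posterior odds = 0.11732 × 25.067 = 2.9408, so P(H|E) = 2.9408/(1+2.9408) = 0.7462.

P(H | E) ≈ 0.7462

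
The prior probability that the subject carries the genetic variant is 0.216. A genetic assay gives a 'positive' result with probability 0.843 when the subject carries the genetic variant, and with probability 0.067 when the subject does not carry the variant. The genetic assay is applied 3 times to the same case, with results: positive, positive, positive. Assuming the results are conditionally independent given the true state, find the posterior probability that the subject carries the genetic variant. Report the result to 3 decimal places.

Posterior P(H) ≈ 0.998

Let H be the event that the subject carries the genetic variant; start with P(H) = 0.216. P('positive'|H) = 0.843, P('positive'|¬H) = 0.067.
Update on result 1 ('positive'): P(H) ← 0.843·0.2160 / (0.843·0.2160 + 0.067·0.7840) = 0.18209/0.23462 = 0.7761.
Update on result 2 ('positive'): P(H) ← 0.843·0.7761 / (0.843·0.7761 + 0.067·0.2239) = 0.65426/0.66926 = 0.9776.
Update on result 3 ('positive'): P(H) ← 0.843·0.9776 / (0.843·0.9776 + 0.067·0.0224) = 0.82411/0.82561 = 0.9982.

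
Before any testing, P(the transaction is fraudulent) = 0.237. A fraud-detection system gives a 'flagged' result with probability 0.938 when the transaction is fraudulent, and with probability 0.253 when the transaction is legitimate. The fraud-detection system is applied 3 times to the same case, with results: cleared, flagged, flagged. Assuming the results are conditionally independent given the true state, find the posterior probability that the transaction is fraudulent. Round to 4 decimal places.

Posterior P(H) ≈ 0.2617

Let H be the event that the transaction is fraudulent; start with P(H) = 0.237. P('flagged'|H) = 0.938, P('flagged'|¬H) = 0.253.
Update on result 1 ('cleared'): P(H) ← 0.062·0.2370 / (0.062·0.2370 + 0.747·0.7630) = 0.014694/0.58466 = 0.0251.
Update on result 2 ('flagged'): P(H) ← 0.938·0.0251 / (0.938·0.0251 + 0.253·0.9749) = 0.023575/0.27022 = 0.0872.
Update on result 3 ('flagged'): P(H) ← 0.938·0.0872 / (0.938·0.0872 + 0.253·0.9128) = 0.081834/0.31276 = 0.2617.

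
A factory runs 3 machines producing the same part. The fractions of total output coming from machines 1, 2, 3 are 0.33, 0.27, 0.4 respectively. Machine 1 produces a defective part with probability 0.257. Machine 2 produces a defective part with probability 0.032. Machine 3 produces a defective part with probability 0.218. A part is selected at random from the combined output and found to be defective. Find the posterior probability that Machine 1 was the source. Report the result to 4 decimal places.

Tabulate prior·likelihood by source: [1] prior 0.33, lik 0.257, product 0.08481; [2] prior 0.27, lik 0.032, product 0.008640; [3] prior 0.4, lik 0.218, product 0.08720.
Normalizing constant = 0.18065; the posterior for Machine 1 is its product over the sum, 0.08481/0.18065 = 0.4695.

Posterior probability ≈ 0.4695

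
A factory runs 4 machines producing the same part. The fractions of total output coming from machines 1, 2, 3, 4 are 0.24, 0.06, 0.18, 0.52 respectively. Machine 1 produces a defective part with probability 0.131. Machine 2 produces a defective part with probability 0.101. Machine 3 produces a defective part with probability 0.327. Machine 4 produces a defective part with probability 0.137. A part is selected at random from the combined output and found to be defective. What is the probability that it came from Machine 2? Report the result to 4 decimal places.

Tabulate prior·likelihood by source: [1] prior 0.24, lik 0.131, product 0.03144; [2] prior 0.06, lik 0.101, product 0.006060; [3] prior 0.18, lik 0.327, product 0.05886; [4] prior 0.52, lik 0.137, product 0.07124.
Normalizing constant = 0.16760; the posterior for Machine 2 is its product over the sum, 0.006060/0.16760 = 0.0362.

Posterior probability ≈ 0.0362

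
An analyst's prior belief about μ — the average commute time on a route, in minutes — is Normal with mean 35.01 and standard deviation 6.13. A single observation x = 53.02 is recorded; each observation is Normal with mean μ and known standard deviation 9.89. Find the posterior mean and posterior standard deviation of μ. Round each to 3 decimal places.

Posterior mean ≈ 40.009; posterior SD ≈ 5.210

Prior precision 1/τ₀² = 1/6.13² = 0.0266121; data precision n/σ² = 1/9.89² = 0.0102237.
Posterior precision = 0.0266121 + 0.0102237 = 0.0368358, giving posterior SD = 1/√0.0368358 = 5.210.
Posterior mean = (0.0266121·35.01 + 0.0102237·53.02) / 0.0368358 = 40.009.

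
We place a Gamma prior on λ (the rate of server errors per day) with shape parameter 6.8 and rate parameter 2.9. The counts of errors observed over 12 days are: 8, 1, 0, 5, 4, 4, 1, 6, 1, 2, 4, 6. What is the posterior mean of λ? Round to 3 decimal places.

Posterior mean ≈ 3.275

Total count ∑xᵢ = 42 over n = 12 days.
Gamma is conjugate to the Poisson likelihood: posterior is Gamma(shape = 6.8+42 = 48.8, rate = 2.9+12 = 14.9).
E[λ | data] = 48.8/14.9 = 3.275.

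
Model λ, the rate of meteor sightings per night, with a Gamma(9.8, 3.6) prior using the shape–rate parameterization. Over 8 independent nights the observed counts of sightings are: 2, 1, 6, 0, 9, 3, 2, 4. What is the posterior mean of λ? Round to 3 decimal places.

Posterior mean ≈ 3.172

The Poisson likelihood adds the total count to the shape and the number of exposure periods to the rate. Here ∑xᵢ = 27 and n = 8, so shape 9.8→36.8 and rate 3.6→11.6.
E[λ | data] = 36.8/11.6 = 3.172.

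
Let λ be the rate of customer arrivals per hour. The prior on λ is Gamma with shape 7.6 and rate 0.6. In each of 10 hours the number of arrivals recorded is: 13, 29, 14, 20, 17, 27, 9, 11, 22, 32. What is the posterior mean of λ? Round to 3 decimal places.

The Poisson likelihood adds the total count to the shape and the number of exposure periods to the rate. Here ∑xᵢ = 194 and n = 10, so shape 7.6→201.6 and rate 0.6→10.6.
E[λ | data] = 201.6/10.6 = 19.019.

Posterior mean ≈ 19.019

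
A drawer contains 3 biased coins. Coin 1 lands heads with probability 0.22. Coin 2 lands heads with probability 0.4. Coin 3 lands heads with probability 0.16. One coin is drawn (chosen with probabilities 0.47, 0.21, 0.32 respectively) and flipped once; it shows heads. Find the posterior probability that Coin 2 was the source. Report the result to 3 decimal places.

Posterior probability ≈ 0.352

P(heads|C1) = 0.22; P(heads|C2) = 0.4; P(heads|C3) = 0.16.
Prior × likelihood for each source: 0.47·0.22=0.1034, 0.21·0.4=0.08400, 0.32·0.16=0.05120. Summing gives P(heads) = 0.23860.
P(Coin 2 | heads) = 0.08400 / 0.23860 = 0.352.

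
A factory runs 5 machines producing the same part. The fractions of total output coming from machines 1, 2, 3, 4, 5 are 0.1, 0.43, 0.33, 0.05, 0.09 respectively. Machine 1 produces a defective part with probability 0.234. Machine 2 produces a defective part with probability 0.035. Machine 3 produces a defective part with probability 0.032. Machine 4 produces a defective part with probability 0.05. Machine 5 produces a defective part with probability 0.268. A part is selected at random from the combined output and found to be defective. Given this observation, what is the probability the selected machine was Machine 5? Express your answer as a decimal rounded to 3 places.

Posterior probability ≈ 0.319

P(defective|M1) = 0.234; P(defective|M2) = 0.035; P(defective|M3) = 0.032; P(defective|M4) = 0.05; P(defective|M5) = 0.268.
Prior × likelihood for each source: 0.1·0.234=0.02340, 0.43·0.035=0.01505, 0.33·0.032=0.01056, 0.05·0.05=0.002500, 0.09·0.268=0.02412. Summing gives P(defective) = 0.075630.
P(Machine 5 | defective) = 0.02412 / 0.075630 = 0.319.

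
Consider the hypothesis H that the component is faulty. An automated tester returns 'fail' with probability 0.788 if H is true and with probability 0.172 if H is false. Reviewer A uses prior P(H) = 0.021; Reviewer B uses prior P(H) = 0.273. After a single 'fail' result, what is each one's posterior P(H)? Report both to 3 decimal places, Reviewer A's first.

Reviewer A: 0.089; Reviewer B: 0.632

P('+'|H) = 0.788, P('+'|¬H) = 0.172.
Reviewer A: numerator 0.788·0.021 = 0.016548; evidence = 0.016548+0.172·0.979 = 0.18494; posterior = 0.089.
Reviewer B: numerator 0.788·0.273 = 0.21512; evidence = 0.21512+0.172·0.727 = 0.34017; posterior = 0.632.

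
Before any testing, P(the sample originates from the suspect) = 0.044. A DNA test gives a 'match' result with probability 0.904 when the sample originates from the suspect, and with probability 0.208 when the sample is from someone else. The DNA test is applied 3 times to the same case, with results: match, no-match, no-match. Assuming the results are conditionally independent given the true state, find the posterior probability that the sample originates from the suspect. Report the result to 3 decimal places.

With H the event that the sample originates from the suspect, the joint likelihood of the observed sequence is P(data|H) = 0.904·0.096·0.096 = 0.0083313 and P(data|¬H) = 0.208·0.792·0.792 = 0.13047.
Bayes: P(H|data) = 0.044·0.0083313 / (0.044·0.0083313 + 0.956·0.13047) = 0.00036658/0.12510 = 0.0029.

Posterior P(H) ≈ 0.003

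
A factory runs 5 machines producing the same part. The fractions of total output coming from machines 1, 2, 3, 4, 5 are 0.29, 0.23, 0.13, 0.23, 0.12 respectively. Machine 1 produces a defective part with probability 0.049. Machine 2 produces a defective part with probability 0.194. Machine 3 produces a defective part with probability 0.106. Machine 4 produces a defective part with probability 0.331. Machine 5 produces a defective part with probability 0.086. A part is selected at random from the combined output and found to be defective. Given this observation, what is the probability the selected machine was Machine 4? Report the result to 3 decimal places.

Posterior probability ≈ 0.479

P(defective|M1) = 0.049; P(defective|M2) = 0.194; P(defective|M3) = 0.106; P(defective|M4) = 0.331; P(defective|M5) = 0.086.
Prior × likelihood for each source: 0.29·0.049=0.01421, 0.23·0.194=0.04462, 0.13·0.106=0.01378, 0.23·0.331=0.07613, 0.12·0.086=0.01032. Summing gives P(defective) = 0.15906.
P(Machine 4 | defective) = 0.07613 / 0.15906 = 0.479.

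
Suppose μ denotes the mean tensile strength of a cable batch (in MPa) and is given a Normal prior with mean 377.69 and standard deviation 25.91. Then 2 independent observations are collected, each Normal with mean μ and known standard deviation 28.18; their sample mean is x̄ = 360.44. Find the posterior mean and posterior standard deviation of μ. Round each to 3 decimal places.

With known σ, the Normal prior is conjugate. Weight on the data is w = (n/σ²)/(n/σ² + 1/τ₀²) = 0.00251854/(0.00251854+0.00148958) = 0.62836.
Posterior mean = w·x̄ + (1−w)·μ₀ = 0.62836·360.44 + 0.37164·377.69 = 366.851. Posterior variance = 1/(0.00251854+0.00148958) = 249.494, so SD = 15.795.

Posterior mean ≈ 366.851; posterior SD ≈ 15.795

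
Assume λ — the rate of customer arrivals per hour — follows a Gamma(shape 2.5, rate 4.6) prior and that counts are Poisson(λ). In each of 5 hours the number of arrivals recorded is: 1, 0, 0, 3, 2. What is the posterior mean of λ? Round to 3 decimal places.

Posterior mean ≈ 0.885

Total count ∑xᵢ = 6 over n = 5 hours.
Gamma is conjugate to the Poisson likelihood: posterior is Gamma(shape = 2.5+6 = 8.5, rate = 4.6+5 = 9.6).
E[λ | data] = 8.5/9.6 = 0.885.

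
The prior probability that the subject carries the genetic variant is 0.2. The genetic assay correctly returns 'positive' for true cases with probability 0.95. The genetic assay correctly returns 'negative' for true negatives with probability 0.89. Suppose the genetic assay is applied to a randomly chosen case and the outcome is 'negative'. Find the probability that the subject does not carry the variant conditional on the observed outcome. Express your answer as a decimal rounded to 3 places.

P(¬H | E) ≈ 0.986

Let H be the event that the subject carries the genetic variant. P(H) = 0.2, so P(¬H) = 0.8. With E the 'negative' result, P(E|H) = 0.05 and P(E|¬H) = 0.89.
P(E) = 0.05·0.2 + 0.89·0.8 = 0.010000 + 0.71200 = 0.72200.
By Bayes' theorem, P(H|E) = 0.010000 / 0.72200 = 0.014. Hence P(¬H|E) = 1 − 0.014 = 0.986.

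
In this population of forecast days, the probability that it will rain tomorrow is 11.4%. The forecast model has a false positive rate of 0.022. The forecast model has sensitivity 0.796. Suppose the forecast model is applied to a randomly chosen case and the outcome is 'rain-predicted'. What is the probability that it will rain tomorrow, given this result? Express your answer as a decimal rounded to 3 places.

Write H for 'it will rain tomorrow'. Prior odds H:¬H = 0.114/0.886 = 0.12867. For the 'rain-predicted' outcome, the likelihood ratio is 0.796/0.022 = 36.182.
Posterior odds = 0.12867 × 36.182 = 4.6554, so P(H|E) = 4.6554/(1+4.6554) = 0.823.

P(H | E) ≈ 0.823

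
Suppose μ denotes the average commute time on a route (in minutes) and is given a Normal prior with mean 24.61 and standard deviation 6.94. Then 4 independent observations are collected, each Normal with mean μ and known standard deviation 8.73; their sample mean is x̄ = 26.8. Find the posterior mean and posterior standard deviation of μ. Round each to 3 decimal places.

Prior precision 1/τ₀² = 1/6.94² = 0.0207626; data precision n/σ² = 4/8.73² = 0.0524846.
Posterior precision = 0.0207626 + 0.0524846 = 0.0732471, giving posterior SD = 1/√0.0732471 = 3.695.
Posterior mean = (0.0207626·24.61 + 0.0524846·26.8) / 0.0732471 = 26.179.

Posterior mean ≈ 26.179; posterior SD ≈ 3.695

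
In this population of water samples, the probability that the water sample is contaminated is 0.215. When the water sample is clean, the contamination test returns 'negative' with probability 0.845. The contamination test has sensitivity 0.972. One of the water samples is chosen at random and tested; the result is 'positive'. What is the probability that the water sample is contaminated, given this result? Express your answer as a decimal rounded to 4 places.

Let H be the event that the water sample is contaminated. P(H) = 0.215, so P(¬H) = 0.785. With E the 'positive' result, P(E|H) = 0.972 and P(E|¬H) = 0.155.
P(E) = 0.972·0.215 + 0.155·0.785 = 0.20898 + 0.12168 = 0.33066.
By Bayes' theorem, P(H|E) = 0.20898 / 0.33066 = 0.6320.

P(H | E) ≈ 0.6320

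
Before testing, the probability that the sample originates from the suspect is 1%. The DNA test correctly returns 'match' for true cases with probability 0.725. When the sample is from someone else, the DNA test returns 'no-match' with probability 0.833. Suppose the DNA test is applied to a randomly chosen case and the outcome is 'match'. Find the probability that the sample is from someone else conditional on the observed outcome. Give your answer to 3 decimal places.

Write H for 'the sample originates from the suspect'. Prior odds H:¬H = 0.01/0.99 = 0.010101. For the 'match' outcome, the likelihood ratio is 0.725/0.167 = 4.3413.
Posterior odds = 0.010101 × 4.3413 = 0.043852, so P(H|E) = 0.043852/(1+0.043852) = 0.042. Then P(¬H|E) = 1 − 0.042 = 0.958.

P(¬H | E) ≈ 0.958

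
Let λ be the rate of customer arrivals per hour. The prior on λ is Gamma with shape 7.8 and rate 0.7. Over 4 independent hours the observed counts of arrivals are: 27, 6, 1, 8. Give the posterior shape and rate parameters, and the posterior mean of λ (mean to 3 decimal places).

Posterior: Gamma(shape=49.8, rate=4.7); mean ≈ 10.596

The Poisson likelihood adds the total count to the shape and the number of exposure periods to the rate. Here ∑xᵢ = 42 and n = 4, so shape 7.8→49.8 and rate 0.7→4.7.
Posterior mean = shape/rate = 49.8/4.7 = 10.596.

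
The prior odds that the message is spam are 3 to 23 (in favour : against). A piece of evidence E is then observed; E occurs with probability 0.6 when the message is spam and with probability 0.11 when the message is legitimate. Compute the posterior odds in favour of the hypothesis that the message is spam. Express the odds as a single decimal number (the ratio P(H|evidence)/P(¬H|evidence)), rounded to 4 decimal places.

Prior odds = 3/23 = 0.13043. In log-odds, ln(0.13043) = -2.0369.
Add log likelihood ratio: ln(5.4545) = 1.6964.
Posterior log-odds = -0.34043, so posterior odds = exp(-0.34043) = 0.71146.

Posterior odds ≈ 0.7115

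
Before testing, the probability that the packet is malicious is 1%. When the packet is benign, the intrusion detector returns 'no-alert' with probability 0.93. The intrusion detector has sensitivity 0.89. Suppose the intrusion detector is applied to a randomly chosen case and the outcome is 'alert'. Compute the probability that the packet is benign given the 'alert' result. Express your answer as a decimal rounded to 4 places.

P(¬H | E) ≈ 0.8862

Write H for 'the packet is malicious'. Prior odds H:¬H = 0.01/0.99 = 0.010101. For the 'alert' outcome, the likelihood ratio is 0.89/0.07 = 12.714.
Posterior odds = 0.010101 × 12.714 = 0.12843, so P(H|E) = 0.12843/(1+0.12843) = 0.1138. Then P(¬H|E) = 1 − 0.1138 = 0.8862.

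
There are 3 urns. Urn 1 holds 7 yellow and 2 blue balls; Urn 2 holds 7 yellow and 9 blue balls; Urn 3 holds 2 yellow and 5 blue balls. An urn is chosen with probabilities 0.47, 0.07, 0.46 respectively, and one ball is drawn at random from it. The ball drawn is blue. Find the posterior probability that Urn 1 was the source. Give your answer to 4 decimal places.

Posterior probability ≈ 0.2211

Tabulate prior·likelihood by source: [1] prior 0.47, lik 0.2222, product 0.1044; [2] prior 0.07, lik 0.5625, product 0.03938; [3] prior 0.46, lik 0.7143, product 0.3286.
Normalizing constant = 0.47239; the posterior for Urn 1 is its product over the sum, 0.1044/0.47239 = 0.2211.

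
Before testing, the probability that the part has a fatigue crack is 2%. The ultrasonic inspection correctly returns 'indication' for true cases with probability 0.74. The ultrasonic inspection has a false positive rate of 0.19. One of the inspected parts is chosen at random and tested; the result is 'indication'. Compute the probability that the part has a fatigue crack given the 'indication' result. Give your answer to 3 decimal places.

P(H | E) ≈ 0.074

Let H be the event that the part has a fatigue crack. P(H) = 0.02, so P(¬H) = 0.98. With E the 'indication' result, P(E|H) = 0.74 and P(E|¬H) = 0.19.
P(E) = 0.74·0.02 + 0.19·0.98 = 0.014800 + 0.18620 = 0.20100.
By Bayes' theorem, P(H|E) = 0.014800 / 0.20100 = 0.074.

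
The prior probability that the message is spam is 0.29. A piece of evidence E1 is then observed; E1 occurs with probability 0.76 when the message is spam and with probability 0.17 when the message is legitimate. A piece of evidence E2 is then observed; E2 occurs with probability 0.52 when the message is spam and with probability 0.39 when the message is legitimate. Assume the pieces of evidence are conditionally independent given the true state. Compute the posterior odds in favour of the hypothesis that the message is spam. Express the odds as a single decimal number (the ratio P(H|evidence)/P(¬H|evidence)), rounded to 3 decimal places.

Prior odds = 0.29/(1−0.29) = 0.40845.
Likelihood ratio for E1 = 0.76/0.17 = 4.4706.
Likelihood ratio for E2 = 0.52/0.39 = 1.3333.
Posterior odds = prior odds × LR₁ × LR₂ = 2.4347.

Posterior odds ≈ 2.435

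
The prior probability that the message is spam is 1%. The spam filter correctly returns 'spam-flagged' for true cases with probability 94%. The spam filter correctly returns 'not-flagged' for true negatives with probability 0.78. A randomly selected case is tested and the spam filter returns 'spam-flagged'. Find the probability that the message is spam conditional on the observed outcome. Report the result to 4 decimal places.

P(H | E) ≈ 0.0414

Let H be the event that the message is spam. P(H) = 0.01, so P(¬H) = 0.99. With E the 'spam-flagged' result, P(E|H) = 0.94 and P(E|¬H) = 0.22.
P(E) = 0.94·0.01 + 0.22·0.99 = 0.0094000 + 0.21780 = 0.22720.
By Bayes' theorem, P(H|E) = 0.0094000 / 0.22720 = 0.0414.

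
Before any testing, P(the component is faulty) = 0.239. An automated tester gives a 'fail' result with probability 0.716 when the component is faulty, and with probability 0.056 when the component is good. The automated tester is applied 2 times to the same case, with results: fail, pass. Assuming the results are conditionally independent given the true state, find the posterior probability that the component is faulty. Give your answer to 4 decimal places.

Posterior P(H) ≈ 0.5471

With H the event that the component is faulty, the joint likelihood of the observed sequence is P(data|H) = 0.716·0.284 = 0.20334 and P(data|¬H) = 0.056·0.944 = 0.052864.
Bayes: P(H|data) = 0.239·0.20334 / (0.239·0.20334 + 0.761·0.052864) = 0.048599/0.088829 = 0.5471.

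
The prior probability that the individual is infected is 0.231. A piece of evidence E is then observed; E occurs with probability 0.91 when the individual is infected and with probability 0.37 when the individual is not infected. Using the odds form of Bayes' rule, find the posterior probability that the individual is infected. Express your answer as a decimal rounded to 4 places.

Prior odds = 0.231/(1−0.231) = 0.30039.
Likelihood ratio for E = 0.91/0.37 = 2.4595.
Posterior odds = prior odds × LR = 0.73880.
Posterior probability = odds/(1+odds) = 0.73880/1.7388 = 0.4249.

Posterior probability ≈ 0.4249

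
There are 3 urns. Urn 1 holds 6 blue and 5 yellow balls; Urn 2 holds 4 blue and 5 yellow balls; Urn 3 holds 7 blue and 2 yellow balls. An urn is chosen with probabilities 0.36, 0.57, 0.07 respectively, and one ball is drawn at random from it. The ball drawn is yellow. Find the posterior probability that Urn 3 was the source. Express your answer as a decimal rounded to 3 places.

Posterior probability ≈ 0.031

Tabulate prior·likelihood by source: [1] prior 0.36, lik 0.4545, product 0.1636; [2] prior 0.57, lik 0.5556, product 0.3167; [3] prior 0.07, lik 0.2222, product 0.01556.
Normalizing constant = 0.49586; the posterior for Urn 3 is its product over the sum, 0.01556/0.49586 = 0.031.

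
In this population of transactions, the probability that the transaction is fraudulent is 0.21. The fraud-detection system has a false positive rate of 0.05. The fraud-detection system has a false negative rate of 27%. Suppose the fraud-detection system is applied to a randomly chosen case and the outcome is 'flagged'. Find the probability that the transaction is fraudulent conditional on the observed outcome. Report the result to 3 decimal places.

Write H for 'the transaction is fraudulent'. Prior odds H:¬H = 0.21/0.79 = 0.26582. For the 'flagged' outcome, the likelihood ratio is 0.73/0.05 = 14.600.
Posterior odds = 0.26582 × 14.600 = 3.8810, so P(H|E) = 3.8810/(1+3.8810) = 0.795.

P(H | E) ≈ 0.795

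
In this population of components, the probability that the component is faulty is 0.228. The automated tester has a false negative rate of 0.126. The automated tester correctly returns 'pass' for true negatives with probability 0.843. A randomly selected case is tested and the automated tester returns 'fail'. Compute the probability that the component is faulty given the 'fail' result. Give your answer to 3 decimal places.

P(H | E) ≈ 0.622

Write H for 'the component is faulty'. Prior odds H:¬H = 0.228/0.772 = 0.29534. For the 'fail' outcome, the likelihood ratio is 0.874/0.157 = 5.5669.
Posterior odds = 0.29534 × 5.5669 = 1.6441, so P(H|E) = 1.6441/(1+1.6441) = 0.622.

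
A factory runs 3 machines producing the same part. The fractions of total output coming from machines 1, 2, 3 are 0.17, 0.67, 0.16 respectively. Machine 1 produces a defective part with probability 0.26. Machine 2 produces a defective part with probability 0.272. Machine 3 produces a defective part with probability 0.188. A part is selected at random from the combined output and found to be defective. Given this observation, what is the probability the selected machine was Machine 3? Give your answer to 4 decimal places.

Tabulate prior·likelihood by source: [1] prior 0.17, lik 0.26, product 0.04420; [2] prior 0.67, lik 0.272, product 0.1822; [3] prior 0.16, lik 0.188, product 0.03008.
Normalizing constant = 0.25652; the posterior for Machine 3 is its product over the sum, 0.03008/0.25652 = 0.1173.

Posterior probability ≈ 0.1173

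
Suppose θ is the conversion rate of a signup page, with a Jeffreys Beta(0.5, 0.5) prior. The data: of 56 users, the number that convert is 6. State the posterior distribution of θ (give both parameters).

Posterior: Beta(6.5, 50.5)

The binomial likelihood is conjugate to the Beta prior: with 6 successes and 50 failures, the posterior is Beta(0.5+6, 0.5+50) = Beta(6.5, 50.5).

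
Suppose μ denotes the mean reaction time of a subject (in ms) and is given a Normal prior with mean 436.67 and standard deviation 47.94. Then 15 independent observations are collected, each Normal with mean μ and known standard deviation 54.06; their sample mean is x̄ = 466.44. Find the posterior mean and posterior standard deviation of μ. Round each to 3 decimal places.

Posterior mean ≈ 464.113; posterior SD ≈ 13.402

Prior precision 1/τ₀² = 1/47.94² = 0.00043511; data precision n/σ² = 15/54.06² = 0.00513262.
Posterior precision = 0.00043511 + 0.00513262 = 0.00556774, giving posterior SD = 1/√0.00556774 = 13.402.
Posterior mean = (0.00043511·436.67 + 0.00513262·466.44) / 0.00556774 = 464.113.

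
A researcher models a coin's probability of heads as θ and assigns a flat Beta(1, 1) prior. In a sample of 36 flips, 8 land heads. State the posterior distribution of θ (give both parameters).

Posterior: Beta(9, 29)

Observing 8 successes and 28 failures updates Beta(1, 1) by adding the success and failure counts to the two shape parameters: α = 1+8 = 9, β = 1+28 = 29.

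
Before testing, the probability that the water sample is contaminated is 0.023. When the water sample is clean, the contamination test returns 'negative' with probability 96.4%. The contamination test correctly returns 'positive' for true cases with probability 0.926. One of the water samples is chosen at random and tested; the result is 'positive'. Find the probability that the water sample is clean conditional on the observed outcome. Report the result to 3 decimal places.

Write H for 'the water sample is contaminated'. Prior odds H:¬H = 0.023/0.977 = 0.023541. For the 'positive' outcome, the likelihood ratio is 0.926/0.036 = 25.722.
Posterior odds = 0.023541 × 25.722 = 0.60554, so P(H|E) = 0.60554/(1+0.60554) = 0.377. Then P(¬H|E) = 1 − 0.377 = 0.623.

P(¬H | E) ≈ 0.623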